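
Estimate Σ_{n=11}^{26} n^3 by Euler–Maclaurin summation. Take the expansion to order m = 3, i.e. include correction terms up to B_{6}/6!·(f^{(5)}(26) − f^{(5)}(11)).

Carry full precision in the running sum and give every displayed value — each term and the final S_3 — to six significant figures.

The integral term ∫_11^26 x^3 dx = 110584.
½[f(11) + f(26)] = ½[1331.00 + 17576.0] = 9453.50.
So far: 120037.
Correction k=1: B_{2}/2! · (f^{(1)}(26) − f^{(1)}(11)) = 1/12 · (2028.00 − 363.000) = 138.750.
Running total after k=1: 120176.
Correction k=2: B_{4}/4! · (f^{(3)}(26) − f^{(3)}(11)) = −1/720 · (6.00000 − 6.00000) = 0.00000.
Running total after k=2: 120176.
Correction k=3: B_{6}/6! · (f^{(5)}(26) − f^{(5)}(11)) = 1/30240 · (0.00000 − 0.00000) = 0.00000.

S_3 ≈ 120176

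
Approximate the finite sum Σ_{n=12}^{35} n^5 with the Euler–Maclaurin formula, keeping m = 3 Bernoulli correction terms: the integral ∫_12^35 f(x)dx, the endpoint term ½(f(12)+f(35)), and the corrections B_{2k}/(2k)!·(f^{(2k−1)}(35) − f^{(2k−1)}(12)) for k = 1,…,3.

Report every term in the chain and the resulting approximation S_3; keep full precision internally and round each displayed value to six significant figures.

S_3 ≈ 3.32882e+08

Integral: ∫_12^35 x^5 dx = 3.05880e+08.
Boundary: ½(f(12) + f(35)) = ½(248832 + 5.25219e+07) = 2.63854e+07.
Running total after boundary: 3.32265e+08.
Correction k=1: B_{2}/2! · (f^{(1)}(35) − f^{(1)}(12)) = 1/12 · (7.50312e+06 − 103680) = 616620.
After k=1: 3.32882e+08.
Correction k=2: B_{4}/4! · (f^{(3)}(35) − f^{(3)}(12)) = −1/720 · (73500.0 − 8640.00) = -90.0833.
After k=2: 3.32882e+08.
Correction k=3: B_{6}/6! · (f^{(5)}(35) − f^{(5)}(12)) = 1/30240 · (120.000 − 120.000) = 0.00000.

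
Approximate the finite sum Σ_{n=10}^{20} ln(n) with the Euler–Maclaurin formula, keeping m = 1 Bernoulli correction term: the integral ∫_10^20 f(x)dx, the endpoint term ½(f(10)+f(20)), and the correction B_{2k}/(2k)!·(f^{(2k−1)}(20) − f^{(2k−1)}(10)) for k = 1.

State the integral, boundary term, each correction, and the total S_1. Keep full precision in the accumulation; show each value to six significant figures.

S_1 ≈ 29.5338

The integral term ∫_10^20 ln(x) dx = 26.8888.
½[f(10) + f(20)] = ½[2.30259 + 2.99573] = 2.64916.
So far: 29.5380.
k=1: B_{2}/(2)! × [f^{(1)}(20) − f^{(1)}(10)] = 1/12 × (0.0500000 − 0.100000) = -0.00416667.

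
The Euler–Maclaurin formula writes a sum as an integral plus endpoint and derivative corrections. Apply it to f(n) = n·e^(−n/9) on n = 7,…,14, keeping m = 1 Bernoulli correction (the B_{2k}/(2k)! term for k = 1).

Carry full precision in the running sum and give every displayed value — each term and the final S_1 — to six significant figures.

∫_7^14 x·e^(−x/9) dx evaluates to 22.4654.
½[f(7) + f(14)] = ½[3.21598 + 2.95501] = 3.08549.
Integral + boundary = 25.5509.
Correction k=1: B_{2}/2! · (f^{(1)}(14) − f^{(1)}(7)) = 1/12 · (-0.117262 − 0.102095) = -0.0182797.

S_1 ≈ 25.5326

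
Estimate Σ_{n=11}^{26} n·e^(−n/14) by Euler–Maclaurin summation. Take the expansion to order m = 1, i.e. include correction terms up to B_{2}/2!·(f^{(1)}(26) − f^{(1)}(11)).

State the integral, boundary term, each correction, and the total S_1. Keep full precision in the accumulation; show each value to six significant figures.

S_1 ≈ 76.6189

The integral term ∫_11^26 x·e^(−x/14) dx = 72.1018.
½[f(11) + f(26)] = ½[5.01373 + 4.05907] = 4.53640.
So far: 76.6382.
Correction k=1: B_{2}/2! · (f^{(1)}(26) − f^{(1)}(11)) = 1/12 · (-0.133815 − 0.0976701) = -0.0192905.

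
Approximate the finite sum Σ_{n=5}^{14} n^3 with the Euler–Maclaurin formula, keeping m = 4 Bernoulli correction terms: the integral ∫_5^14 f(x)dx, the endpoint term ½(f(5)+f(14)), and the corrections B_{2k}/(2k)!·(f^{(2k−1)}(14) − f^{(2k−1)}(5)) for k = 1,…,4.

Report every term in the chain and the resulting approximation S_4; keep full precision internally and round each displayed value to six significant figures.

S_4 ≈ 10925.0

The integral term ∫_5^14 x^3 dx = 9447.75.
½[f(5) + f(14)] = ½[125.000 + 2744.00] = 1434.50.
Running total after boundary: 10882.2.
Correction k=1: B_{2}/2! · (f^{(1)}(14) − f^{(1)}(5)) = 1/12 · (588.000 − 75.0000) = 42.7500.
Partial sum through k=1: 10925.0.
Correction k=2: B_{4}/4! · (f^{(3)}(14) − f^{(3)}(5)) = −1/720 · (6.00000 − 6.00000) = 0.00000.
Partial sum through k=2: 10925.0.
Correction k=3: B_{6}/6! · (f^{(5)}(14) − f^{(5)}(5)) = 1/30240 · (0.00000 − 0.00000) = 0.00000.
Partial sum through k=3: 10925.0.
Correction k=4: B_{8}/8! · (f^{(7)}(14) − f^{(7)}(5)) = −1/1209600 · (0.00000 − 0.00000) = 0.00000.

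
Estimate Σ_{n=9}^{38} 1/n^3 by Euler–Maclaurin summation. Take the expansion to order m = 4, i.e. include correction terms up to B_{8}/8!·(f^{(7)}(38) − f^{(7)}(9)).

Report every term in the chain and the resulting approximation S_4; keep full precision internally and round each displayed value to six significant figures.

The integral term ∫_9^38 1/x^3 dx = 0.00582658.
Boundary: ½(f(9) + f(38)) = ½(0.00137174 + 1.82242e-05) = 0.000694983.
Integral + boundary = 0.00652156.
Correction k=1: B_{2}/2! · (f^{(1)}(38) − f^{(1)}(9)) = 1/12 · (-1.43876e-06 − (-0.000457247)) = 3.79841e-05.
Running total after k=1: 0.00655955.
Correction k=2: B_{4}/4! · (f^{(3)}(38) − f^{(3)}(9)) = −1/720 · (-1.99274e-08 − (-0.000112901)) = -1.56779e-07.
Running total after k=2: 0.00655939.
Correction k=3: B_{6}/6! · (f^{(5)}(38) − f^{(5)}(9)) = 1/30240 · (-5.79605e-10 − (-5.85410e-05)) = 1.93586e-09.
Running total after k=3: 0.00655939.
Correction k=4: B_{8}/8! · (f^{(7)}(38) − f^{(7)}(9)) = −1/1209600 · (-2.88999e-11 − (-5.20365e-05)) = -4.30196e-11.

S_4 ≈ 0.00655939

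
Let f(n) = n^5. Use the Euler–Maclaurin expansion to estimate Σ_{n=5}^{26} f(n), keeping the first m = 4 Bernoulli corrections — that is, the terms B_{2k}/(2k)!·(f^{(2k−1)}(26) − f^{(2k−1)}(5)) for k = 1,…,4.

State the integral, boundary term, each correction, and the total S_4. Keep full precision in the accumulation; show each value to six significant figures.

∫_5^26 x^5 dx evaluates to 5.14834e+07.
½[f(5) + f(26)] = ½[3125.00 + 1.18814e+07] = 5.94225e+06.
Integral + boundary = 5.74256e+07.
Correction k=1: B_{2}/2! · (f^{(1)}(26) − f^{(1)}(5)) = 1/12 · (2.28488e+06 − 3125.00) = 190146.
After k=1: 5.76158e+07.
Correction k=2: B_{4}/4! · (f^{(3)}(26) − f^{(3)}(5)) = −1/720 · (40560.0 − 1500.00) = -54.2500.
After k=2: 5.76157e+07.
Correction k=3: B_{6}/6! · (f^{(5)}(26) − f^{(5)}(5)) = 1/30240 · (120.000 − 120.000) = 0.00000.
After k=3: 5.76157e+07.
Correction k=4: B_{8}/8! · (f^{(7)}(26) − f^{(7)}(5)) = −1/1209600 · (0.00000 − 0.00000) = 0.00000.

S_4 ≈ 5.76157e+07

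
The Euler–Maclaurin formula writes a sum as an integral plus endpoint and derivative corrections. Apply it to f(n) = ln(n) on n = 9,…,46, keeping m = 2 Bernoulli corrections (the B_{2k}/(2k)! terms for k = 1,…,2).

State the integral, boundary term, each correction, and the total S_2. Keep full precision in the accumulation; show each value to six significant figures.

S_2 ≈ 122.348

∫_9^46 ln(x) dx evaluates to 119.342.
Endpoint term: (f(9) + f(46))/2 = (2.19722 + 3.82864)/2 = 3.01293.
Running total after boundary: 122.355.
Order-1 term: 1/12 · (0.0217391 − 0.111111) = -0.00744767.
Running total after k=1: 122.348.
Order-2 term: −1/720 · (2.05474e-05 − 0.00274348) = 3.78186e-06.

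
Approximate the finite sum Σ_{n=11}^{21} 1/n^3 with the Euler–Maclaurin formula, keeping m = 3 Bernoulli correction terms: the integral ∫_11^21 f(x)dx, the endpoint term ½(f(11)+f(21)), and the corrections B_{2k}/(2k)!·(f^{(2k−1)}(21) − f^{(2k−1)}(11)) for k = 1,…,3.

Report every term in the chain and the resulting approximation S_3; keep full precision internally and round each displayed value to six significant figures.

S_3 ≈ 0.00344384

∫_11^21 1/x^3 dx evaluates to 0.00299844.
Boundary: ½(f(11) + f(21)) = ½(0.000751315 + 0.000107980) = 0.000429647.
Integral + boundary = 0.00342809.
Correction k=1: B_{2}/2! · (f^{(1)}(21) − f^{(1)}(11)) = 1/12 · (-1.54257e-05 − (-0.000204904)) = 1.57899e-05.
Partial sum through k=1: 0.00344388.
Correction k=2: B_{4}/4! · (f^{(3)}(21) − f^{(3)}(11)) = −1/720 · (-6.99577e-07 − (-3.38684e-05)) = -4.60679e-08.
Partial sum through k=2: 0.00344384.
Correction k=3: B_{6}/6! · (f^{(5)}(21) − f^{(5)}(11)) = 1/30240 · (-6.66264e-08 − (-1.17560e-05)) = 3.86553e-10.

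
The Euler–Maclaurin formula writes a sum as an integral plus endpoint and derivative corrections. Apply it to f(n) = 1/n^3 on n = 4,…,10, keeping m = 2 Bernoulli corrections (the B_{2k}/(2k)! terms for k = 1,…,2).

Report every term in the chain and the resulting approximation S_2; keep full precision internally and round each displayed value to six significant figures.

Integral: ∫_4^10 1/x^3 dx = 0.0262500.
Endpoint term: (f(4) + f(10))/2 = (0.0156250 + 0.00100000)/2 = 0.00831250.
Integral + boundary = 0.0345625.
Order-1 term: 1/12 · (-0.000300000 − (-0.0117188)) = 0.000951563.
Running total after k=1: 0.0355141.
Order-2 term: −1/720 · (-6.00000e-05 − (-0.0146484)) = -2.02617e-05.

S_2 ≈ 0.0354938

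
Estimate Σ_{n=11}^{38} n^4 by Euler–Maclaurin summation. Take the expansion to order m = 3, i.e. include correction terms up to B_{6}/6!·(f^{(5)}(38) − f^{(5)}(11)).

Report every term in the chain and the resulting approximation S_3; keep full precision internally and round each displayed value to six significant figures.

∫_11^38 x^4 dx evaluates to 1.58148e+07.
Boundary: ½(f(11) + f(38)) = ½(14641.0 + 2.08514e+06) = 1.04989e+06.
Integral + boundary = 1.68647e+07.
k=1: B_{2}/(2)! × [f^{(1)}(38) − f^{(1)}(11)] = 1/12 × (219488 − 5324.00) = 17847.0.
Partial sum through k=1: 1.68826e+07.
k=2: B_{4}/(4)! × [f^{(3)}(38) − f^{(3)}(11)] = −1/720 × (912.000 − 264.000) = -0.900000.
Partial sum through k=2: 1.68826e+07.
k=3: B_{6}/(6)! × [f^{(5)}(38) − f^{(5)}(11)] = 1/30240 × (0.00000 − 0.00000) = 0.00000.

S_3 ≈ 1.68826e+07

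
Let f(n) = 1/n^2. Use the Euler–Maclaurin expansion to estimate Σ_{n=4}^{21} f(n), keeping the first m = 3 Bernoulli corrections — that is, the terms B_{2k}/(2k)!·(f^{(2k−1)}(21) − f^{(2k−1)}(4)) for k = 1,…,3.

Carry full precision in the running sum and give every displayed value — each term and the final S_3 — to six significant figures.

S_3 ≈ 0.237320

∫_4^21 1/x^2 dx evaluates to 0.202381.
Boundary: ½(f(4) + f(21)) = ½(0.0625000 + 0.00226757) = 0.0323838.
Running total after boundary: 0.234765.
Correction k=1: B_{2}/2! · (f^{(1)}(21) − f^{(1)}(4)) = 1/12 · (-0.000215959 − (-0.0312500)) = 0.00258617.
Running total after k=1: 0.237351.
Correction k=2: B_{4}/4! · (f^{(3)}(21) − f^{(3)}(4)) = −1/720 · (-5.87645e-06 − (-0.0234375)) = -3.25439e-05.
Running total after k=2: 0.237318.
Correction k=3: B_{6}/6! · (f^{(5)}(21) − f^{(5)}(4)) = 1/30240 · (-3.99758e-07 − (-0.0439453)) = 1.45320e-06.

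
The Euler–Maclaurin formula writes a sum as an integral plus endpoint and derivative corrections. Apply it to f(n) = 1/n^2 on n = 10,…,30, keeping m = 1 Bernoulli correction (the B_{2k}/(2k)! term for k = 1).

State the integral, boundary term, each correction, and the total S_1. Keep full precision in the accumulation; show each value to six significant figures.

S_1 ≈ 0.0723827

∫_10^30 1/x^2 dx evaluates to 0.0666667.
Boundary: ½(f(10) + f(30)) = ½(0.0100000 + 0.00111111) = 0.00555556.
Integral + boundary = 0.0722222.
k=1: B_{2}/(2)! × [f^{(1)}(30) − f^{(1)}(10)] = 1/12 × (-7.40741e-05 − (-0.00200000)) = 0.000160494.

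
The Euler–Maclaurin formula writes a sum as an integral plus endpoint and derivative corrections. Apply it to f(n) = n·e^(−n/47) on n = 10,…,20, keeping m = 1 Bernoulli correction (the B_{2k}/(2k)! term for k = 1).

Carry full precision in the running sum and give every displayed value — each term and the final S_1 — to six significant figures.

S_1 ≈ 118.485

The integral term ∫_10^20 x·e^(−x/47) dx = 107.931.
Boundary: ½(f(10) + f(20)) = ½(8.08345 + 13.0684) = 10.5759.
So far: 118.507.
k=1: B_{2}/(2)! × [f^{(1)}(20) − f^{(1)}(10)] = 1/12 × (0.375370 − 0.636357) = -0.0217489.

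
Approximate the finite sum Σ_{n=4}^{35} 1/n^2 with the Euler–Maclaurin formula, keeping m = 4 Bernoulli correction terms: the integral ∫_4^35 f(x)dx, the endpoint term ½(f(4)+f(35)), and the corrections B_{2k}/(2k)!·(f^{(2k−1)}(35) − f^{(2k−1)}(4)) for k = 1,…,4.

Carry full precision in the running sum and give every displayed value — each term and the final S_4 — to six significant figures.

S_4 ≈ 0.255656

∫_4^35 1/x^2 dx evaluates to 0.221429.
½[f(4) + f(35)] = ½[0.0625000 + 0.000816327] = 0.0316582.
So far: 0.253087.
k=1: B_{2}/(2)! × [f^{(1)}(35) − f^{(1)}(4)] = 1/12 × (-4.66472e-05 − (-0.0312500)) = 0.00260028.
Partial sum through k=1: 0.255687.
k=2: B_{4}/(4)! × [f^{(3)}(35) − f^{(3)}(4)] = −1/720 × (-4.56952e-07 − (-0.0234375)) = -3.25514e-05.
Partial sum through k=2: 0.255654.
k=3: B_{6}/(6)! × [f^{(5)}(35) − f^{(5)}(4)] = 1/30240 × (-1.11907e-08 − (-0.0439453)) = 1.45322e-06.
Partial sum through k=3: 0.255656.
k=4: B_{8}/(8)! × [f^{(7)}(35) − f^{(7)}(4)] = −1/1209600 × (-5.11574e-10 − (-0.153809)) = -1.27157e-07.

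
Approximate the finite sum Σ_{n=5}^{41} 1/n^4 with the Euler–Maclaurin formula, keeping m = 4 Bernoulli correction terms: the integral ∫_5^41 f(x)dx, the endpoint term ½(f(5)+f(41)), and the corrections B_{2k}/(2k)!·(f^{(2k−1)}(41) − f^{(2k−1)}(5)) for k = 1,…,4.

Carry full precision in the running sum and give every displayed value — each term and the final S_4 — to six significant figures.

S_4 ≈ 0.00356664

The integral term ∫_5^41 1/x^4 dx = 0.00266183.
Endpoint term: (f(5) + f(41))/2 = (0.00160000 + 3.53887e-07)/2 = 0.000800177.
So far: 0.00346201.
Order-1 term: 1/12 · (-3.45256e-08 − (-0.00128000)) = 0.000106664.
After k=1: 0.00356867.
Order-2 term: −1/720 · (-6.16161e-10 − (-0.00153600)) = -2.13333e-06.
After k=2: 0.00356654.
Order-3 term: 1/30240 · (-2.05265e-11 − (-0.00344064)) = 1.13778e-07.
After k=3: 0.00356665.
Order-4 term: −1/1209600 · (-1.09898e-12 − (-0.0123863)) = -1.02400e-08.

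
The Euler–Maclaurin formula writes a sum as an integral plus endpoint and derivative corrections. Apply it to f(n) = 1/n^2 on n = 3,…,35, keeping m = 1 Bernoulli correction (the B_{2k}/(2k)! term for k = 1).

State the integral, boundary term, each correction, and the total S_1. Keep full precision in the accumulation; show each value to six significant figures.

∫_3^35 1/x^2 dx evaluates to 0.304762.
½[f(3) + f(35)] = ½[0.111111 + 0.000816327] = 0.0559637.
So far: 0.360726.
k=1: B_{2}/(2)! × [f^{(1)}(35) − f^{(1)}(3)] = 1/12 × (-4.66472e-05 − (-0.0740741)) = 0.00616895.

S_1 ≈ 0.366895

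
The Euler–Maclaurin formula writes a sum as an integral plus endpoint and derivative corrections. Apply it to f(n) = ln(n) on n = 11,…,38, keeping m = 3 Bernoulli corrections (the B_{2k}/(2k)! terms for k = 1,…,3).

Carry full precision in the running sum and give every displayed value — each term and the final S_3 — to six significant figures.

∫_11^38 ln(x) dx evaluates to 84.8514.
Endpoint term: (f(11) + f(38))/2 = (2.39790 + 3.63759)/2 = 3.01774.
Integral + boundary = 87.8692.
Correction k=1: B_{2}/2! · (f^{(1)}(38) − f^{(1)}(11)) = 1/12 · (0.0263158 − 0.0909091) = -0.00538278.
Running total after k=1: 87.8638.
Correction k=2: B_{4}/4! · (f^{(3)}(38) − f^{(3)}(11)) = −1/720 · (3.64485e-05 − 0.00150263) = 2.03636e-06.
Running total after k=2: 87.8638.
Correction k=3: B_{6}/6! · (f^{(5)}(38) − f^{(5)}(11)) = 1/30240 · (3.02896e-07 − 0.000149021) = -4.91793e-09.

S_3 ≈ 87.8638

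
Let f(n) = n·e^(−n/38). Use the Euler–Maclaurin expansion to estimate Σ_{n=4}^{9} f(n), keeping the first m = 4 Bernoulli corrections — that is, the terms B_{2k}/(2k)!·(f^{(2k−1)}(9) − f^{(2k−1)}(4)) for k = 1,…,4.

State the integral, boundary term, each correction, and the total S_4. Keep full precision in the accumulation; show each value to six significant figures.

∫_4^9 x·e^(−x/38) dx evaluates to 27.1789.
Boundary: ½(f(4) + f(9)) = ½(3.60035 + 7.10204) = 5.35120.
Integral + boundary = 32.5301.
Correction k=1: B_{2}/2! · (f^{(1)}(9) − f^{(1)}(4)) = 1/12 · (0.602220 − 0.805342) = -0.0169268.
Running total after k=1: 32.5132.
Correction k=2: B_{4}/4! · (f^{(3)}(9) − f^{(3)}(4)) = −1/720 · (0.00151001 − 0.00180437) = 4.08842e-07.
Running total after k=2: 32.5132.
Correction k=3: B_{6}/6! · (f^{(5)}(9) − f^{(5)}(4)) = 1/30240 · (1.80261e-06 − 2.11290e-06) = -1.02611e-11.
Running total after k=3: 32.5132.
Correction k=4: B_{8}/8! · (f^{(7)}(9) − f^{(7)}(4)) = −1/1209600 · (1.77251e-09 − 2.06111e-09) = 2.38590e-16.

S_4 ≈ 32.5132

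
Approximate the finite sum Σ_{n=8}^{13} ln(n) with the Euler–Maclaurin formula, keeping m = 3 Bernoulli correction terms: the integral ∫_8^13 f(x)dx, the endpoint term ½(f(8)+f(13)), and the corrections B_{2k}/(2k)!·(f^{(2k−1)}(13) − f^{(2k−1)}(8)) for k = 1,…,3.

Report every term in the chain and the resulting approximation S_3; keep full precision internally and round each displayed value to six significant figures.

The integral term ∫_8^13 ln(x) dx = 11.7088.
½[f(8) + f(13)] = ½[2.07944 + 2.56495] = 2.32220.
Running total after boundary: 14.0310.
Correction k=1: B_{2}/2! · (f^{(1)}(13) − f^{(1)}(8)) = 1/12 · (0.0769231 − 0.125000) = -0.00400641.
Partial sum through k=1: 14.0270.
Correction k=2: B_{4}/4! · (f^{(3)}(13) − f^{(3)}(8)) = −1/720 · (0.000910332 − 0.00390625) = 4.16100e-06.
Partial sum through k=2: 14.0270.
Correction k=3: B_{6}/6! · (f^{(5)}(13) − f^{(5)}(8)) = 1/30240 · (6.46390e-05 − 0.000732422) = -2.20828e-08.

S_3 ≈ 14.0270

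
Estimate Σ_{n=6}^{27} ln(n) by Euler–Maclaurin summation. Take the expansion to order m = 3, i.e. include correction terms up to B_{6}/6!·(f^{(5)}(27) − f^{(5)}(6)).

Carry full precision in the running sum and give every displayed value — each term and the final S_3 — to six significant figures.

S_3 ≈ 59.7700

The integral term ∫_6^27 ln(x) dx = 57.2370.
Boundary: ½(f(6) + f(27)) = ½(1.79176 + 3.29584) = 2.54380.
So far: 59.7808.
k=1: B_{2}/(2)! × [f^{(1)}(27) − f^{(1)}(6)] = 1/12 × (0.0370370 − 0.166667) = -0.0108025.
Running total after k=1: 59.7700.
k=2: B_{4}/(4)! × [f^{(3)}(27) − f^{(3)}(6)] = −1/720 × (0.000101611 − 0.00925926) = 1.27190e-05.
Running total after k=2: 59.7700.
k=3: B_{6}/(6)! × [f^{(5)}(27) − f^{(5)}(6)] = 1/30240 × (1.67260e-06 − 0.00308642) = -1.02009e-07.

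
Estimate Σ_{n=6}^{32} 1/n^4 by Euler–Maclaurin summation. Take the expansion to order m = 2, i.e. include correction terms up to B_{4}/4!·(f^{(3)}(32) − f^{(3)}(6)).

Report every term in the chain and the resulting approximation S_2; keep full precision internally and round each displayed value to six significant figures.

S_2 ≈ 0.00196158

The integral term ∫_6^32 1/x^4 dx = 0.00153304.
Boundary: ½(f(6) + f(32)) = ½(0.000771605 + 9.53674e-07) = 0.000386279.
Integral + boundary = 0.00191932.
k=1: B_{2}/(2)! × [f^{(1)}(32) − f^{(1)}(6)] = 1/12 × (-1.19209e-07 − (-0.000514403)) = 4.28570e-05.
Partial sum through k=1: 0.00196217.
k=2: B_{4}/(4)! × [f^{(3)}(32) − f^{(3)}(6)] = −1/720 × (-3.49246e-09 − (-0.000428669)) = -5.95369e-07.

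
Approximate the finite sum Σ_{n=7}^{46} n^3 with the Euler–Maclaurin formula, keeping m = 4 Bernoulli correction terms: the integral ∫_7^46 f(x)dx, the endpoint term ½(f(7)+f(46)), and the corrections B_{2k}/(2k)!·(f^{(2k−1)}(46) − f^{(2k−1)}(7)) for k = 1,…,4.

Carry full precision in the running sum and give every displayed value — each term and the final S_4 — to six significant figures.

The integral term ∫_7^46 x^3 dx = 1.11876e+06.
½[f(7) + f(46)] = ½[343.000 + 97336.0] = 48839.5.
Running total after boundary: 1.16760e+06.
Correction k=1: B_{2}/2! · (f^{(1)}(46) − f^{(1)}(7)) = 1/12 · (6348.00 − 147.000) = 516.750.
Running total after k=1: 1.16812e+06.
Correction k=2: B_{4}/4! · (f^{(3)}(46) − f^{(3)}(7)) = −1/720 · (6.00000 − 6.00000) = 0.00000.
Running total after k=2: 1.16812e+06.
Correction k=3: B_{6}/6! · (f^{(5)}(46) − f^{(5)}(7)) = 1/30240 · (0.00000 − 0.00000) = 0.00000.
Running total after k=3: 1.16812e+06.
Correction k=4: B_{8}/8! · (f^{(7)}(46) − f^{(7)}(7)) = −1/1209600 · (0.00000 − 0.00000) = 0.00000.

S_4 ≈ 1.16812e+06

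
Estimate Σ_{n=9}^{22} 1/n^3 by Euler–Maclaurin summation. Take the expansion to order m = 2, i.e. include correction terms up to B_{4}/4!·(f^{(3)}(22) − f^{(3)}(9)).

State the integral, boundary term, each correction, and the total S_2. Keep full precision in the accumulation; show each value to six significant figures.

S_2 ≈ 0.00590949

Integral: ∫_9^22 1/x^3 dx = 0.00513978.
Boundary: ½(f(9) + f(22)) = ½(0.00137174 + 9.39144e-05) = 0.000732828.
Running total after boundary: 0.00587261.
Correction k=1: B_{2}/2! · (f^{(1)}(22) − f^{(1)}(9)) = 1/12 · (-1.28065e-05 − (-0.000457247)) = 3.70367e-05.
After k=1: 0.00590965.
Correction k=2: B_{4}/4! · (f^{(3)}(22) − f^{(3)}(9)) = −1/720 · (-5.29194e-07 − (-0.000112901)) = -1.56071e-07.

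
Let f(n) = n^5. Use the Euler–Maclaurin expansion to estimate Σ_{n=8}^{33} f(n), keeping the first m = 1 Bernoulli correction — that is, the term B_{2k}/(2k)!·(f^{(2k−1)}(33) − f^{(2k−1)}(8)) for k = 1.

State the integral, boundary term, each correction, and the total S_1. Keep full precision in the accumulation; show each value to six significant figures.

S_1 ≈ 2.35277e+08

The integral term ∫_8^33 x^5 dx = 2.15201e+08.
Endpoint term: (f(8) + f(33))/2 = (32768.0 + 3.91354e+07)/2 = 1.95841e+07.
So far: 2.34785e+08.
Order-1 term: 1/12 · (5.92960e+06 − 20480.0) = 492427.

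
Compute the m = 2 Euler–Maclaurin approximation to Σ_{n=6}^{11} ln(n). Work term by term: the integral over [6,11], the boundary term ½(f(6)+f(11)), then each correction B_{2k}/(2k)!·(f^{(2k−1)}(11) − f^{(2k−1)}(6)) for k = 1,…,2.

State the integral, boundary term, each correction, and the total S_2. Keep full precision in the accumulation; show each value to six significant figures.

S_2 ≈ 12.7148

∫_6^11 ln(x) dx evaluates to 10.6263.
½[f(6) + f(11)] = ½[1.79176 + 2.39790] = 2.09483.
Integral + boundary = 12.7211.
Correction k=1: B_{2}/2! · (f^{(1)}(11) − f^{(1)}(6)) = 1/12 · (0.0909091 − 0.166667) = -0.00631313.
After k=1: 12.7148.
Correction k=2: B_{4}/4! · (f^{(3)}(11) − f^{(3)}(6)) = −1/720 · (0.00150263 − 0.00925926) = 1.07731e-05.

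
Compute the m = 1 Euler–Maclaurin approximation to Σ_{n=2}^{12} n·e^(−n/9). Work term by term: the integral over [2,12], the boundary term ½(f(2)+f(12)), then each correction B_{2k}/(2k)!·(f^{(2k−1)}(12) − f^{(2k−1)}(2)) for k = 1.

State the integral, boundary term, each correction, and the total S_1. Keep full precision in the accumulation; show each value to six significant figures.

S_1 ≈ 31.7762

Integral: ∫_2^12 x·e^(−x/9) dx = 29.4531.
Endpoint term: (f(2) + f(12))/2 = (1.60147 + 3.16317)/2 = 2.38232.
Running total after boundary: 31.8355.
Correction k=1: B_{2}/2! · (f^{(1)}(12) − f^{(1)}(2)) = 1/12 · (-0.0878657 − 0.622796) = -0.0592218.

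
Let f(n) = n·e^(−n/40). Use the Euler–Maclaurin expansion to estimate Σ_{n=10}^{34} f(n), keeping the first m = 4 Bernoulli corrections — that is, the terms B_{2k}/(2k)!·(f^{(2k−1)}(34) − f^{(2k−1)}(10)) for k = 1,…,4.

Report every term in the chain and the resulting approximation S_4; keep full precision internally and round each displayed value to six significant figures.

S_4 ≈ 303.570

Integral: ∫_10^34 x·e^(−x/40) dx = 292.453.
½[f(10) + f(34)] = ½[7.78801 + 14.5321] = 11.1601.
Integral + boundary = 303.613.
Order-1 term: 1/12 · (0.0641122 − 0.584101) = -0.0433324.
Partial sum through k=1: 303.570.
Order-2 term: −1/720 · (0.000574339 − 0.00133856) = 1.06142e-06.
Partial sum through k=2: 303.570.
Order-3 term: 1/30240 · (6.92880e-07 − 1.44504e-06) = -2.48730e-11.
Partial sum through k=3: 303.570.
Order-4 term: −1/1209600 · (6.41748e-10 − 1.28342e-09) = 5.30486e-16.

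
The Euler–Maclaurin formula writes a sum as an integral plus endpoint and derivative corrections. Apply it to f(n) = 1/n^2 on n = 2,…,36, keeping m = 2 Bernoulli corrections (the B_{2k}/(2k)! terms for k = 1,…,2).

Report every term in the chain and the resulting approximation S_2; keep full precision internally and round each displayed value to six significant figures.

The integral term ∫_2^36 1/x^2 dx = 0.472222.
Endpoint term: (f(2) + f(36))/2 = (0.250000 + 0.000771605)/2 = 0.125386.
So far: 0.597608.
Order-1 term: 1/12 · (-4.28669e-05 − (-0.250000)) = 0.0208298.
Partial sum through k=1: 0.618438.
Order-2 term: −1/720 · (-3.96916e-07 − (-0.750000)) = -0.00104167.

S_2 ≈ 0.617396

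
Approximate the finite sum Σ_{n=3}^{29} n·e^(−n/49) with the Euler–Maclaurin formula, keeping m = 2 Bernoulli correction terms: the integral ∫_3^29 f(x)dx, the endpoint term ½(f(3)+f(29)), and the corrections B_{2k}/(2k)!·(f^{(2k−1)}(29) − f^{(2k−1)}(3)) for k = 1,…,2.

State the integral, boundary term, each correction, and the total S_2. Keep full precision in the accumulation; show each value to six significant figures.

S_2 ≈ 291.308

∫_3^29 x·e^(−x/49) dx evaluates to 281.928.
Endpoint term: (f(3) + f(29))/2 = (2.82184 + 16.0460)/2 = 9.43391.
So far: 291.362.
k=1: B_{2}/(2)! × [f^{(1)}(29) − f^{(1)}(3)] = 1/12 × (0.225841 − 0.883024) = -0.0547652.
After k=1: 291.308.
k=2: B_{4}/(4)! × [f^{(3)}(29) − f^{(3)}(3)] = −1/720 × (0.000554961 − 0.00115129) = 8.28235e-07.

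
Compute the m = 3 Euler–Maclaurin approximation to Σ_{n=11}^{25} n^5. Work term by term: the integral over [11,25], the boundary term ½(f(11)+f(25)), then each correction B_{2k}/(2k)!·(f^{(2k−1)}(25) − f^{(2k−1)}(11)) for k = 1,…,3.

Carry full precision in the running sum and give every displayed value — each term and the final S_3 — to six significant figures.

S_3 ≈ 4.55148e+07

Integral: ∫_11^25 x^5 dx = 4.03948e+07.
½[f(11) + f(25)] = ½[161051 + 9.76562e+06] = 4.96334e+06.
Running total after boundary: 4.53582e+07.
k=1: B_{2}/(2)! × [f^{(1)}(25) − f^{(1)}(11)] = 1/12 × (1.95312e+06 − 73205.0) = 156660.
Running total after k=1: 4.55148e+07.
k=2: B_{4}/(4)! × [f^{(3)}(25) − f^{(3)}(11)] = −1/720 × (37500.0 − 7260.00) = -42.0000.
Running total after k=2: 4.55148e+07.
k=3: B_{6}/(6)! × [f^{(5)}(25) − f^{(5)}(11)] = 1/30240 × (120.000 − 120.000) = 0.00000.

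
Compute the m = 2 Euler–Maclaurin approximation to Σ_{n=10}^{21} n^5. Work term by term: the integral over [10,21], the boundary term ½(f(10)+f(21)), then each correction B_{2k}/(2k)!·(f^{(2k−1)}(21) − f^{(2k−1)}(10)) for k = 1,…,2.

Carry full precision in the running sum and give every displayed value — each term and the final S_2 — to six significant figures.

S_2 ≈ 1.62966e+07

∫_10^21 x^5 dx evaluates to 1.41277e+07.
½[f(10) + f(21)] = ½[100000 + 4.08410e+06] = 2.09205e+06.
Running total after boundary: 1.62197e+07.
Order-1 term: 1/12 · (972405 − 50000.0) = 76867.1.
After k=1: 1.62966e+07.
Order-2 term: −1/720 · (26460.0 − 6000.00) = -28.4167.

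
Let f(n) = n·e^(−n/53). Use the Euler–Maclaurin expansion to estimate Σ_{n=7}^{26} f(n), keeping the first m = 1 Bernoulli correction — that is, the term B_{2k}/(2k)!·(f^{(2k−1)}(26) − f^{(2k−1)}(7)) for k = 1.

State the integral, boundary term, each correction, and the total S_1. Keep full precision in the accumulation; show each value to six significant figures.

S_1 ≈ 233.928

∫_7^26 x·e^(−x/53) dx evaluates to 222.939.
Boundary: ½(f(7) + f(26)) = ½(6.13392 + 15.9193) = 11.0266.
Running total after boundary: 233.965.
Order-1 term: 1/12 · (0.311916 − 0.760540) = -0.0373854.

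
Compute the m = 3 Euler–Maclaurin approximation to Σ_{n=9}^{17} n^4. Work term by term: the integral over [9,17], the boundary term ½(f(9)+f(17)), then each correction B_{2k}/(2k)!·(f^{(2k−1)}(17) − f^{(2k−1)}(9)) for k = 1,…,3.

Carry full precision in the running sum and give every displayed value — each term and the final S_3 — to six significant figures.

∫_9^17 x^4 dx evaluates to 272162.
Boundary: ½(f(9) + f(17)) = ½(6561.00 + 83521.0) = 45041.0.
So far: 317203.
Order-1 term: 1/12 · (19652.0 − 2916.00) = 1394.67.
Partial sum through k=1: 318597.
Order-2 term: −1/720 · (408.000 − 216.000) = -0.266667.
Partial sum through k=2: 318597.
Order-3 term: 1/30240 · (0.00000 − 0.00000) = 0.00000.

S_3 ≈ 318597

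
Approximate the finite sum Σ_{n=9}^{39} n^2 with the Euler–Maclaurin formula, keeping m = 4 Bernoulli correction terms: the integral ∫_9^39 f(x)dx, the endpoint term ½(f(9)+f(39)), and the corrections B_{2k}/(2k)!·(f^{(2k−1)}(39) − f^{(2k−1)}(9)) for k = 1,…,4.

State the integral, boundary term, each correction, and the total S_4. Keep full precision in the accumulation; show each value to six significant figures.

Integral: ∫_9^39 x^2 dx = 19530.0.
½[f(9) + f(39)] = ½[81.0000 + 1521.00] = 801.000.
So far: 20331.0.
k=1: B_{2}/(2)! × [f^{(1)}(39) − f^{(1)}(9)] = 1/12 × (78.0000 − 18.0000) = 5.00000.
Partial sum through k=1: 20336.0.
k=2: B_{4}/(4)! × [f^{(3)}(39) − f^{(3)}(9)] = −1/720 × (0.00000 − 0.00000) = 0.00000.
Partial sum through k=2: 20336.0.
k=3: B_{6}/(6)! × [f^{(5)}(39) − f^{(5)}(9)] = 1/30240 × (0.00000 − 0.00000) = 0.00000.
Partial sum through k=3: 20336.0.
k=4: B_{8}/(8)! × [f^{(7)}(39) − f^{(7)}(9)] = −1/1209600 × (0.00000 − 0.00000) = 0.00000.

S_4 ≈ 20336.0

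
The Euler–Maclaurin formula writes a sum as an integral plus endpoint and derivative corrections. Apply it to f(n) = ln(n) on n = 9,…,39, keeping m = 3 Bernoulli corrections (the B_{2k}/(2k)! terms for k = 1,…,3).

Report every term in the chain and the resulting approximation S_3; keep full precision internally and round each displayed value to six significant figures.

S_3 ≈ 96.0272

∫_9^39 ln(x) dx evaluates to 93.1039.
Boundary: ½(f(9) + f(39)) = ½(2.19722 + 3.66356) = 2.93039.
So far: 96.0343.
Order-1 term: 1/12 · (0.0256410 − 0.111111) = -0.00712251.
Partial sum through k=1: 96.0272.
Order-2 term: −1/720 · (3.37160e-05 − 0.00274348) = 3.76357e-06.
Partial sum through k=2: 96.0272.
Order-3 term: 1/30240 · (2.66004e-07 − 0.000406442) = -1.34317e-08.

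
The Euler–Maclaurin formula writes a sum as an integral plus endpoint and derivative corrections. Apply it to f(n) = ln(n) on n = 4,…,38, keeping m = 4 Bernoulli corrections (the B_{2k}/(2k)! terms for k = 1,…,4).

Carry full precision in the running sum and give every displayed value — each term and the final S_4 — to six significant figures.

S_4 ≈ 101.176

∫_4^38 ln(x) dx evaluates to 98.6831.
Endpoint term: (f(4) + f(38))/2 = (1.38629 + 3.63759)/2 = 2.51194.
Running total after boundary: 101.195.
k=1: B_{2}/(2)! × [f^{(1)}(38) − f^{(1)}(4)] = 1/12 × (0.0263158 − 0.250000) = -0.0186404.
After k=1: 101.176.
k=2: B_{4}/(4)! × [f^{(3)}(38) − f^{(3)}(4)] = −1/720 × (3.64485e-05 − 0.0312500) = 4.33522e-05.
After k=2: 101.176.
k=3: B_{6}/(6)! × [f^{(5)}(38) − f^{(5)}(4)] = 1/30240 × (3.02896e-07 − 0.0234375) = -7.75040e-07.
After k=3: 101.176.
k=4: B_{8}/(8)! × [f^{(7)}(38) − f^{(7)}(4)] = −1/1209600 × (6.29285e-09 − 0.0439453) = 3.63304e-08.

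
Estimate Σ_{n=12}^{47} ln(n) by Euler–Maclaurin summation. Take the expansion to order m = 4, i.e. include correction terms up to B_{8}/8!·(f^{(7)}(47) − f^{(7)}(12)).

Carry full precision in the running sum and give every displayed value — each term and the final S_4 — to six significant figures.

S_4 ≈ 119.300

Integral: ∫_12^47 ln(x) dx = 116.138.
Boundary: ½(f(12) + f(47)) = ½(2.48491 + 3.85015) = 3.16753.
Running total after boundary: 119.306.
Order-1 term: 1/12 · (0.0212766 − 0.0833333) = -0.00517139.
After k=1: 119.300.
Order-2 term: −1/720 · (1.92636e-05 − 0.00115741) = 1.58076e-06.
After k=2: 119.300.
Order-3 term: 1/30240 · (1.04646e-07 − 9.64506e-05) = -3.18604e-09.
After k=3: 119.300.
Order-4 term: −1/1209600 · (1.42117e-09 − 2.00939e-05) = 1.66108e-11.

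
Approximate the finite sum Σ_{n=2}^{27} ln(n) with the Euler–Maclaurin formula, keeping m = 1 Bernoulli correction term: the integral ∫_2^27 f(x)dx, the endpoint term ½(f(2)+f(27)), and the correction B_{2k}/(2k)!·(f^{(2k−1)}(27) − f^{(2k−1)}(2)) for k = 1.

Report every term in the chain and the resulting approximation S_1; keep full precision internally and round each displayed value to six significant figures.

∫_2^27 ln(x) dx evaluates to 62.6013.
Boundary: ½(f(2) + f(27)) = ½(0.693147 + 3.29584) = 1.99449.
Running total after boundary: 64.5958.
Order-1 term: 1/12 · (0.0370370 − 0.500000) = -0.0385802.

S_1 ≈ 64.5572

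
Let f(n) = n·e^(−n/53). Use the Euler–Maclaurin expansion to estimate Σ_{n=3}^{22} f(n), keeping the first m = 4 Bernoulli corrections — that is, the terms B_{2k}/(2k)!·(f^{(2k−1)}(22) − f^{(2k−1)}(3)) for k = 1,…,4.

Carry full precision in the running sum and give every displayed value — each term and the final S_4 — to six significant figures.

S_4 ≈ 188.700

The integral term ∫_3^22 x·e^(−x/53) dx = 180.061.
½[f(3) + f(22)] = ½[2.83491 + 14.5261] = 8.68051.
Integral + boundary = 188.742.
k=1: B_{2}/(2)! × [f^{(1)}(22) − f^{(1)}(3)] = 1/12 × (0.386200 − 0.891480) = -0.0421066.
Running total after k=1: 188.700.
k=2: B_{4}/(4)! × [f^{(3)}(22) − f^{(3)}(3)] = −1/720 × (0.000607603 − 0.000990180) = 5.31358e-07.
Running total after k=2: 188.700.
k=3: B_{6}/(6)! × [f^{(5)}(22) − f^{(5)}(3)] = 1/30240 × (3.83666e-07 − 5.92024e-07) = -6.89013e-12.
Running total after k=3: 188.700.
k=4: B_{8}/(8)! × [f^{(7)}(22) − f^{(7)}(3)] = −1/1209600 × (1.96165e-10 − 2.96029e-10) = 8.25595e-17.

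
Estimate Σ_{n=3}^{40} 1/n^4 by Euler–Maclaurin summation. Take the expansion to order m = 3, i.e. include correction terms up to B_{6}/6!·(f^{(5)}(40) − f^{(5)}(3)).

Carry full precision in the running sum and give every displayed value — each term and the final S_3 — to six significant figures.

∫_3^40 1/x^4 dx evaluates to 0.0123405.
Boundary: ½(f(3) + f(40)) = ½(0.0123457 + 3.90625e-07) = 0.00617303.
So far: 0.0185135.
k=1: B_{2}/(2)! × [f^{(1)}(40) − f^{(1)}(3)] = 1/12 × (-3.90625e-08 − (-0.0164609)) = 0.00137174.
Partial sum through k=1: 0.0198852.
k=2: B_{4}/(4)! × [f^{(3)}(40) − f^{(3)}(3)] = −1/720 × (-7.32422e-10 − (-0.0548697)) = -7.62079e-05.
Partial sum through k=2: 0.0198090.
k=3: B_{6}/(6)! × [f^{(5)}(40) − f^{(5)}(3)] = 1/30240 × (-2.56348e-11 − (-0.341411)) = 1.12901e-05.

S_3 ≈ 0.0198203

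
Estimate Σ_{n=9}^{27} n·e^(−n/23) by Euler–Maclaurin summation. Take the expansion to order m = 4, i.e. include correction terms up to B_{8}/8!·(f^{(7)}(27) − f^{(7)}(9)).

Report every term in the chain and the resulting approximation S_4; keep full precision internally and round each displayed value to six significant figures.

S_4 ≈ 149.314

∫_9^27 x·e^(−x/23) dx evaluates to 142.136.
Endpoint term: (f(9) + f(27))/2 = (6.08557 + 8.34718)/2 = 7.21637.
So far: 149.353.
k=1: B_{2}/(2)! × [f^{(1)}(27) − f^{(1)}(9)] = 1/12 × (-0.0537661 − 0.411584) = -0.0387792.
Running total after k=1: 149.314.
k=2: B_{4}/(4)! × [f^{(3)}(27) − f^{(3)}(9)] = −1/720 × (0.00106719 − 0.00333447) = 3.14900e-06.
Running total after k=2: 149.314.
k=3: B_{6}/(6)! × [f^{(5)}(27) − f^{(5)}(9)] = 1/30240 × (4.22688e-06 − 1.11359e-05) = -2.28473e-10.
Running total after k=3: 149.314.
k=4: B_{8}/(8)! × [f^{(7)}(27) − f^{(7)}(9)] = −1/1209600 × (1.21671e-08 − 3.01861e-08) = 1.48967e-14.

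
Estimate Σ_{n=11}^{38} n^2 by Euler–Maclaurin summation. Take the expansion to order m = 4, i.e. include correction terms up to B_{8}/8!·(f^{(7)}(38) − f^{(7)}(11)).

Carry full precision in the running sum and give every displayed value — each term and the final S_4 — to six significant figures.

S_4 ≈ 18634.0

Integral: ∫_11^38 x^2 dx = 17847.0.
½[f(11) + f(38)] = ½[121.000 + 1444.00] = 782.500.
Integral + boundary = 18629.5.
k=1: B_{2}/(2)! × [f^{(1)}(38) − f^{(1)}(11)] = 1/12 × (76.0000 − 22.0000) = 4.50000.
Partial sum through k=1: 18634.0.
k=2: B_{4}/(4)! × [f^{(3)}(38) − f^{(3)}(11)] = −1/720 × (0.00000 − 0.00000) = 0.00000.
Partial sum through k=2: 18634.0.
k=3: B_{6}/(6)! × [f^{(5)}(38) − f^{(5)}(11)] = 1/30240 × (0.00000 − 0.00000) = 0.00000.
Partial sum through k=3: 18634.0.
k=4: B_{8}/(8)! × [f^{(7)}(38) − f^{(7)}(11)] = −1/1209600 × (0.00000 − 0.00000) = 0.00000.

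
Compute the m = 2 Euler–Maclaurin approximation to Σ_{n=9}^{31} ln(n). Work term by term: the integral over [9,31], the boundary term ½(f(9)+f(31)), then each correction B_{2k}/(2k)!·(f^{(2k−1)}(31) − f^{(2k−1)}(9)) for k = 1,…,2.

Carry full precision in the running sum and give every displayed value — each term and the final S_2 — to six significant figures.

∫_9^31 ln(x) dx evaluates to 64.6786.
Boundary: ½(f(9) + f(31)) = ½(2.19722 + 3.43399) = 2.81561.
Integral + boundary = 67.4942.
Correction k=1: B_{2}/2! · (f^{(1)}(31) − f^{(1)}(9)) = 1/12 · (0.0322581 − 0.111111) = -0.00657109.
Running total after k=1: 67.4876.
Correction k=2: B_{4}/4! · (f^{(3)}(31) − f^{(3)}(9)) = −1/720 · (6.71344e-05 − 0.00274348) = 3.71715e-06.

S_2 ≈ 67.4876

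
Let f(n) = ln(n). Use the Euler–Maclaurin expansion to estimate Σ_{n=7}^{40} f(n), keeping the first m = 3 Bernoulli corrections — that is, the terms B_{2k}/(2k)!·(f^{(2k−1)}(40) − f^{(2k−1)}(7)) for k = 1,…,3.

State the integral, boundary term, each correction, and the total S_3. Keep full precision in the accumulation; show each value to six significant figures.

S_3 ≈ 103.741

The integral term ∫_7^40 ln(x) dx = 100.934.
Boundary: ½(f(7) + f(40)) = ½(1.94591 + 3.68888) = 2.81739.
Running total after boundary: 103.751.
Correction k=1: B_{2}/2! · (f^{(1)}(40) − f^{(1)}(7)) = 1/12 · (0.0250000 − 0.142857) = -0.00982143.
Partial sum through k=1: 103.741.
Correction k=2: B_{4}/4! · (f^{(3)}(40) − f^{(3)}(7)) = −1/720 · (3.12500e-05 − 0.00583090) = 8.05507e-06.
Partial sum through k=2: 103.741.
Correction k=3: B_{6}/6! · (f^{(5)}(40) − f^{(5)}(7)) = 1/30240 · (2.34375e-07 − 0.00142798) = -4.72137e-08.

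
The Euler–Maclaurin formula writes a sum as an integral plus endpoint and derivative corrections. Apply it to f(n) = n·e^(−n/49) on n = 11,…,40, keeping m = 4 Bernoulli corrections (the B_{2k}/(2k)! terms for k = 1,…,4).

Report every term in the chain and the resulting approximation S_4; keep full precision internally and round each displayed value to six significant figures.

S_4 ≈ 434.235

The integral term ∫_11^40 x·e^(−x/49) dx = 421.045.
Endpoint term: (f(11) + f(40))/2 = (8.78816 + 17.6821)/2 = 13.2351.
So far: 434.280.
Correction k=1: B_{2}/2! · (f^{(1)}(40) − f^{(1)}(11)) = 1/12 · (0.0811933 − 0.619574) = -0.0448650.
Partial sum through k=1: 434.235.
Correction k=2: B_{4}/4! · (f^{(3)}(40) − f^{(3)}(11)) = −1/720 · (0.000402040 − 0.000923541) = 7.24306e-07.
Partial sum through k=2: 434.235.
Correction k=3: B_{6}/6! · (f^{(5)}(40) − f^{(5)}(11)) = 1/30240 · (3.20810e-07 − 6.61821e-07) = -1.12768e-11.
Partial sum through k=3: 434.235.
Correction k=4: B_{8}/8! · (f^{(7)}(40) − f^{(7)}(11)) = −1/1209600 · (1.97489e-10 − 3.91085e-10) = 1.60049e-16.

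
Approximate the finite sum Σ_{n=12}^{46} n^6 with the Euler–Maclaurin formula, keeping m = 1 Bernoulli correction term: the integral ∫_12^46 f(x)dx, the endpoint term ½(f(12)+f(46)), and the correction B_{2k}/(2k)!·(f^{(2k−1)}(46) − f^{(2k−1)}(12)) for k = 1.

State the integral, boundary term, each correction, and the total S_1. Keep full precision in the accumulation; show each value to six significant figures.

The integral term ∫_12^46 x^6 dx = 6.22545e+10.
½[f(12) + f(46)] = ½[2.98598e+06 + 9.47430e+09] = 4.73864e+09.
So far: 6.69932e+10.
k=1: B_{2}/(2)! × [f^{(1)}(46) − f^{(1)}(12)] = 1/12 × (1.23578e+09 − 1.49299e+06) = 1.02857e+08.

S_1 ≈ 6.70960e+10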